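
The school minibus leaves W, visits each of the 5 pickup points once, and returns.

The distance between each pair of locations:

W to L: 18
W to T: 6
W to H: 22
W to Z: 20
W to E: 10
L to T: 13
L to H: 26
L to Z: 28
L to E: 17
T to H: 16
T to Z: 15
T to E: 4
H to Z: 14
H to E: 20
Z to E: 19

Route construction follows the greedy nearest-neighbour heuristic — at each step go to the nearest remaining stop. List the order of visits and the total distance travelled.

W → [T:6 / E:10 / L:18 / Z:20 / H:22] → T (6)
T → [E:4 / L:13 / Z:15 / H:16] → E (4)
E → [L:17 / Z:19 / H:20] → L (17)
L → [H:26 / Z:28] → H (26)
H → [Z:14] → Z (14)
Return Z→W: 20.
Total = 6 + 4 + 17 + 26 + 14 + 20 = 87.

Nearest-neighbour total = 87; route W → T → E → L → H → Z → W.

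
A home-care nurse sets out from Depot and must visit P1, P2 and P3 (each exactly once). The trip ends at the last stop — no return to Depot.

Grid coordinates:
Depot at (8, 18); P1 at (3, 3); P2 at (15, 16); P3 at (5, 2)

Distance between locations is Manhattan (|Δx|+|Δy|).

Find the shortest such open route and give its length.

Minimum one-way distance = 36.

There are 3! = 6 possible orderings.
Depot → P1 → P2 → P3: 20+25+24 = 69
Depot → P1 → P3 → P2: 20+3+24 = 47
Depot → P2 → P1 → P3: 9+25+3 = 37
Depot → P2 → P3 → P1: 9+24+3 = 36
Depot → P3 → P1 → P2: 19+3+25 = 47
Depot → P3 → P2 → P1: 19+24+25 = 68
The minimum is 36.
One shortest path: Depot → P2 → P3 → P1.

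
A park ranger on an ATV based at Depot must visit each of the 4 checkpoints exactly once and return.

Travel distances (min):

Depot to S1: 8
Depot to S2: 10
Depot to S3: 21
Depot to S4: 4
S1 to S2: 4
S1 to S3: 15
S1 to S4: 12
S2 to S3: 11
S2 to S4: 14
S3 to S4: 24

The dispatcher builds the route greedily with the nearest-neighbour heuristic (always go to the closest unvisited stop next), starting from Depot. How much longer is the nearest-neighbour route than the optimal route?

Excess over optimum: 1 min.

From Depot: S4=4, S1=8, S2=10, S3=21 → choose S4 (4).
From S4: S1=12, S2=14, S3=24 → choose S1 (12).
From S1: S2=4, S3=15 → choose S2 (4).
From S2: S3=11 → choose S3 (11).
NN route Depot → S4 → S1 → S2 → S3 → Depot costs 52.
Optimal: Depot → S1 → S2 → S3 → S4 → Depot costs 51 (by enumerating all 12 distinct tours).
Excess = 52 − 51 = 1.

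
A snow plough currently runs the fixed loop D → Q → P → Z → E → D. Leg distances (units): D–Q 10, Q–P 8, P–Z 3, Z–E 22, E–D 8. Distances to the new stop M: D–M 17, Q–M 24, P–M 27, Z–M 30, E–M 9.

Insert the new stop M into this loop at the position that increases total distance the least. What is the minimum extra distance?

+17 — insert M between Z and E.

Insertion cost between consecutive stops i–j is d(i,M) + d(M,j) − d(i,j):
  between D and Q: 17 + 24 − 10 = 31
  between Q and P: 24 + 27 − 8 = 43
  between P and Z: 27 + 30 − 3 = 54
  between Z and E: 30 + 9 − 22 = 17
  between E and D: 9 + 17 − 8 = 18
Cheapest insertion is between Z and E, adding 17.
New total = 51 + 17 = 68.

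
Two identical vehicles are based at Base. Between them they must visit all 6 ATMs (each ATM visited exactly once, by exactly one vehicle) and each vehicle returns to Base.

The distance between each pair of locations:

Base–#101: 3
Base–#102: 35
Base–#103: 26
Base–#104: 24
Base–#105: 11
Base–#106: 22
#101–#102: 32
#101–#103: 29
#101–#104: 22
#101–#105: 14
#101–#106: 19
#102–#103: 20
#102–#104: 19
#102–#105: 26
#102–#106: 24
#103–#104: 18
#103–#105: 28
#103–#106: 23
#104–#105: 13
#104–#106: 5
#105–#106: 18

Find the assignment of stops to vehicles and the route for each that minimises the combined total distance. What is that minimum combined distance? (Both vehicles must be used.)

Minimum combined distance: 105.

Try each way of splitting the stops between the two vehicles (each non-empty) and, for each split, find the best tour for each vehicle:
  {#101} + {#102, #103, #104, #105, #106}: 6 + 99 = 105
  {#102} + {#101, #103, #104, #105, #106}: 70 + 84 = 154
  {#101, #102} + {#103, #104, #105, #106}: 70 + 78 = 148
  {#103} + {#101, #102, #104, #105, #106}: 52 + 83 = 135
  {#101, #103} + {#102, #104, #105, #106}: 58 + 83 = 141
  {#102, #103} + {#101, #104, #105, #106}: 81 + 51 = 132
  … (31 splits in total)
Best: vehicle 1 Base → #101 → Base = 6; vehicle 2 Base → #103 → #102 → #104 → #106 → #105 → Base = 99; combined 105.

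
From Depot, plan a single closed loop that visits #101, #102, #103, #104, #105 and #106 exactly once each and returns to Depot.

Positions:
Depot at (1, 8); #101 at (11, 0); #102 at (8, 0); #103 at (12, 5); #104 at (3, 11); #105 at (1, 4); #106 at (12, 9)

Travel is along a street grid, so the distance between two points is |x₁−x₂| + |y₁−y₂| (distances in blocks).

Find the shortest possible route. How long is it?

There are 360 distinct closed tours to check (reversals are equivalent).
Depot - #101 - #102 - #103 - #104 - #105 - #106 - Depot: 18+3+9+15+9+16+12 = 82
Depot - #101 - #102 - #103 - #104 - #106 - #105 - Depot: 18+3+9+15+11+16+4 = 76
Depot - #101 - #102 - #103 - #105 - #104 - #106 - Depot: 18+3+9+12+9+11+12 = 74
Depot - #101 - #102 - #103 - #105 - #106 - #104 - Depot: 18+3+9+12+16+11+5 = 74
Depot - #101 - #102 - #103 - #106 - #104 - #105 - Depot: 18+3+9+4+11+9+4 = 58
Depot - #101 - #102 - #103 - #106 - #105 - #104 - Depot: 18+3+9+4+16+9+5 = 64
Depot - #101 - #102 - #104 - #103 - #105 - #106 - Depot: 18+3+16+15+12+16+12 = 92
Depot - #101 - #102 - #104 - #103 - #106 - #105 - Depot: 18+3+16+15+4+16+4 = 76
… (352 more)
Depot - #104 - #106 - #103 - #101 - #102 - #105 - Depot: 5+11+4+6+3+11+4 = 44  ← best
The minimum is 44.
One optimal route: Depot → #104 → #106 → #103 → #101 → #102 → #105 → Depot (or its reverse).

44 blocks — the shortest possible round trip.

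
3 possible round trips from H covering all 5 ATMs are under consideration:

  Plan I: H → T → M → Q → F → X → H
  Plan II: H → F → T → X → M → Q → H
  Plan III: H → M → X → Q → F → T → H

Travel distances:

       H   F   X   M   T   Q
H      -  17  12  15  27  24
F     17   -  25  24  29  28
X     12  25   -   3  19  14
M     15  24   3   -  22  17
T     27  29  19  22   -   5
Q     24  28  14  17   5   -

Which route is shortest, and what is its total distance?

Plan I: 27 + 22 + 17 + 28 + 25 + 12 = 131
Plan II: 17 + 29 + 19 + 3 + 17 + 24 = 109
Plan III: 15 + 3 + 14 + 28 + 29 + 27 = 116

Shortest is Plan II, total 109.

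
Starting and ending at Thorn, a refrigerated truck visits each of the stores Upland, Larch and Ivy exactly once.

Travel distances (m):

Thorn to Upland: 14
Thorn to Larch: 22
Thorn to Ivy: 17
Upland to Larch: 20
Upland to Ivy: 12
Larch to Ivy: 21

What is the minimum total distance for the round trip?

Minimum total distance: 69 m.

Thorn - Upland - Larch - Ivy - Thorn: 14+20+21+17 = 72
Thorn - Upland - Ivy - Larch - Thorn: 14+12+21+22 = 69
Thorn - Larch - Upland - Ivy - Thorn: 22+20+12+17 = 71
The minimum is 69.
One optimal route: Thorn → Upland → Ivy → Larch → Thorn (or its reverse).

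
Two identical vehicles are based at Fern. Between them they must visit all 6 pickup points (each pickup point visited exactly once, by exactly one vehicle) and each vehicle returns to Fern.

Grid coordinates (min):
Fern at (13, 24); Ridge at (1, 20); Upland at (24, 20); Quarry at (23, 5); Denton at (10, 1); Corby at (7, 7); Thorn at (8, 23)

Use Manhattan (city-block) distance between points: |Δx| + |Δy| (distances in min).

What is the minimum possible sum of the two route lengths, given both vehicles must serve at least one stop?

Check every non-empty split of the stops between the two vehicles; for each half take its own optimal tour:
  {Ridge} + {Upland, Quarry, Denton, Corby, Thorn}: 32 + 80 = 112
  {Upland} + {Ridge, Quarry, Denton, Corby, Thorn}: 30 + 90 = 120
  {Ridge, Upland} + {Quarry, Denton, Corby, Thorn}: 54 + 78 = 132
  {Quarry} + {Ridge, Upland, Denton, Corby, Thorn}: 58 + 92 = 150
  {Ridge, Quarry} + {Upland, Denton, Corby, Thorn}: 82 + 80 = 162
  {Upland, Quarry} + {Ridge, Denton, Corby, Thorn}: 60 + 70 = 130
  … (31 splits in total)
  {Ridge, Upland, Quarry, Denton, Corby} + {Thorn}: 92 + 12 = 104  ← best
Best: vehicle 1 Fern → Ridge → Corby → Denton → Quarry → Upland → Fern = 92; vehicle 2 Fern → Thorn → Fern = 12; combined 104.

Minimum combined distance: 104 min.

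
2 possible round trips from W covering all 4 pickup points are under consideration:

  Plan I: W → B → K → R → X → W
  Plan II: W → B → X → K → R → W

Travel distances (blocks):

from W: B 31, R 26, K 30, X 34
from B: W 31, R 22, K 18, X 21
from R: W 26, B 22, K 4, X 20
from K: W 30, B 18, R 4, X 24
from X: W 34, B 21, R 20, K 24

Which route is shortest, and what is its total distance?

Plan I: 31 + 18 + 4 + 20 + 34 = 107
Plan II: 31 + 21 + 24 + 4 + 26 = 106

106 blocks — Plan II is the shortest.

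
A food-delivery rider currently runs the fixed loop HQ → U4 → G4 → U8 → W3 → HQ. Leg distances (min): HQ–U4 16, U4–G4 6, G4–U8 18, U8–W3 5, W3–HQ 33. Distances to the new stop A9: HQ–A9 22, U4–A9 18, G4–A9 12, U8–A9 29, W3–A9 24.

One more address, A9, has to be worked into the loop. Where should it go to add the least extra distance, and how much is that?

Adding 13 min by placing A9 on the W3–HQ leg.

Insertion cost between consecutive stops i–j is d(i,A9) + d(A9,j) − d(i,j):
  between HQ and U4: 22 + 18 − 16 = 24
  between U4 and G4: 18 + 12 − 6 = 24
  between G4 and U8: 12 + 29 − 18 = 23
  between U8 and W3: 29 + 24 − 5 = 48
  between W3 and HQ: 24 + 22 − 33 = 13
Cheapest insertion is between W3 and HQ, adding 13.
New total = 78 + 13 = 91.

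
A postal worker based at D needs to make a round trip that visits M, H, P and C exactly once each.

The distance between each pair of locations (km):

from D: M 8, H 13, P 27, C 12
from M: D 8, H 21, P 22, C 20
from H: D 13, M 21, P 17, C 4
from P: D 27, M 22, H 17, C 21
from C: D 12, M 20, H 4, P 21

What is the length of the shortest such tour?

D - M - H - P - C - D: 8+21+17+21+12 = 79
D - M - H - C - P - D: 8+21+4+21+27 = 81
D - M - P - H - C - D: 8+22+17+4+12 = 63
D - M - P - C - H - D: 8+22+21+4+13 = 68
D - M - C - H - P - D: 8+20+4+17+27 = 76
D - M - C - P - H - D: 8+20+21+17+13 = 79
D - H - M - P - C - D: 13+21+22+21+12 = 89
D - H - M - C - P - D: 13+21+20+21+27 = 102
D - H - P - M - C - D: 13+17+22+20+12 = 84
D - H - C - M - P - D: 13+4+20+22+27 = 86
D - P - M - H - C - D: 27+22+21+4+12 = 86
D - P - H - M - C - D: 27+17+21+20+12 = 97
The minimum is 63.
One optimal route: D → M → P → H → C → D (or its reverse).

Shortest round trip = 63 km.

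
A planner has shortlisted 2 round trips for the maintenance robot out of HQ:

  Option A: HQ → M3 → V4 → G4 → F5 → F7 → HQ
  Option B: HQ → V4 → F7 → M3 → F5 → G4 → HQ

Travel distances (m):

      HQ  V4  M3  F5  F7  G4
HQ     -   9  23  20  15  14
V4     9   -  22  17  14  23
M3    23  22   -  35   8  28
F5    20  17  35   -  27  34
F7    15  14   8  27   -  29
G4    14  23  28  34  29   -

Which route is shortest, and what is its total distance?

114 m — Option B is the shortest.

Option A: 23 + 22 + 23 + 34 + 27 + 15 = 144
Option B: 9 + 14 + 8 + 35 + 34 + 14 = 114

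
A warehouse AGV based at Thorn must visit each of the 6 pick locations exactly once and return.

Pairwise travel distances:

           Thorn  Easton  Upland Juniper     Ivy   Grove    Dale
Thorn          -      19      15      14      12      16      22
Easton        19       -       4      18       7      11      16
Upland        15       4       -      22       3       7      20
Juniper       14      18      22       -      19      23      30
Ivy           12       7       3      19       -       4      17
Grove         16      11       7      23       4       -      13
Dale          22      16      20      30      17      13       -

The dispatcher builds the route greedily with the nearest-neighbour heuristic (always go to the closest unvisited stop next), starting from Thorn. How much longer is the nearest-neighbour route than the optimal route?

9 longer than the optimal tour.

Thorn: Ivy=12, Juniper=14, Upland=15, Grove=16, Easton=19, Dale=22 ⇒ Ivy
Ivy: Upland=3, Grove=4, Easton=7, Dale=17, Juniper=19 ⇒ Upland
Upland: Easton=4, Grove=7, Dale=20, Juniper=22 ⇒ Easton
Easton: Grove=11, Dale=16, Juniper=18 ⇒ Grove
Grove: Dale=13, Juniper=23 ⇒ Dale
Dale: Juniper=30 ⇒ Juniper
NN route Thorn → Ivy → Upland → Easton → Grove → Dale → Juniper → Thorn costs 87.
Optimal: Thorn → Juniper → Easton → Upland → Ivy → Grove → Dale → Thorn costs 78 (by enumerating all 360 distinct tours).
Excess = 87 − 78 = 9.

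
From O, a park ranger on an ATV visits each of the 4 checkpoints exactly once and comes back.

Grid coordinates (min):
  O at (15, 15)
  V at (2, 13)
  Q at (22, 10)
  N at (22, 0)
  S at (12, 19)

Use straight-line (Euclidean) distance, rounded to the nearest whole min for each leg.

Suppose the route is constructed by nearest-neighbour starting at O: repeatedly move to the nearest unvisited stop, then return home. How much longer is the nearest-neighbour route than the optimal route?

The nearest-neighbour route is 4 min longer than optimal.

O: S=5, Q=9, V=13, N=17 ⇒ S
S: V=12, Q=13, N=21 ⇒ V
V: Q=20, N=24 ⇒ Q
Q: N=10 ⇒ N
NN route O → S → V → Q → N → O costs 64.
Optimal: O → Q → N → V → S → O costs 60 (by enumerating all 12 distinct tours).
Excess = 64 − 60 = 4.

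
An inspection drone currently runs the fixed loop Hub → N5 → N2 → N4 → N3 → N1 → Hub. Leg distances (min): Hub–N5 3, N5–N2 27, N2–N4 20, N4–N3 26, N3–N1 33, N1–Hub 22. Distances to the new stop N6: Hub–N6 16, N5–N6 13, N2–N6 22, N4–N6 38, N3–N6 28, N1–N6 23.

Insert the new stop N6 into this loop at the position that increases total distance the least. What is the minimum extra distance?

+8 min — insert N6 between N5 and N2.

Insertion cost between consecutive stops i–j is d(i,N6) + d(N6,j) − d(i,j):
  between Hub and N5: 16 + 13 − 3 = 26
  between N5 and N2: 13 + 22 − 27 = 8
  between N2 and N4: 22 + 38 − 20 = 40
  between N4 and N3: 38 + 28 − 26 = 40
  between N3 and N1: 28 + 23 − 33 = 18
  between N1 and Hub: 23 + 16 − 22 = 17
Cheapest insertion is between N5 and N2, adding 8.
New total = 131 + 8 = 139.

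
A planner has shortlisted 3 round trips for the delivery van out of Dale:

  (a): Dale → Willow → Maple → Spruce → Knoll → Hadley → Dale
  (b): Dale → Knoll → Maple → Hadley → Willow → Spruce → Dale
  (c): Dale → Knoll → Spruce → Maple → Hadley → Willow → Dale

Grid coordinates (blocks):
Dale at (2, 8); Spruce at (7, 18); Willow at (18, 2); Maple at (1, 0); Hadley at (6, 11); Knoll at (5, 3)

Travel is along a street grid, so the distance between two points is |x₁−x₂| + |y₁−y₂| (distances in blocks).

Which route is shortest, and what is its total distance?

(a): 22 + 19 + 24 + 17 + 9 + 7 = 98
(b): 8 + 7 + 16 + 21 + 27 + 15 = 94
(c): 8 + 17 + 24 + 16 + 21 + 22 = 108

94 blocks — (b) is the shortest.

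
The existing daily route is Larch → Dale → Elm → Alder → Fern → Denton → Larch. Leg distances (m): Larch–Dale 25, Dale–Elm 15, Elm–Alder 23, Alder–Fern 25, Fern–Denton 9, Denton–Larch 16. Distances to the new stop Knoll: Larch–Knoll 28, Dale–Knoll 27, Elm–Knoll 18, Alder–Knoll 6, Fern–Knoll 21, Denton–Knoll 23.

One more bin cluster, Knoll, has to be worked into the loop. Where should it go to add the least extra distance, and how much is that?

Insertion cost between consecutive stops i–j is d(i,Knoll) + d(Knoll,j) − d(i,j):
  between Larch and Dale: 28 + 27 − 25 = 30
  between Dale and Elm: 27 + 18 − 15 = 30
  between Elm and Alder: 18 + 6 − 23 = 1
  between Alder and Fern: 6 + 21 − 25 = 2
  between Fern and Denton: 21 + 23 − 9 = 35
  between Denton and Larch: 23 + 28 − 16 = 35
Cheapest insertion is between Elm and Alder, adding 1.
New total = 113 + 1 = 114.

Adding 1 m by placing Knoll on the Elm–Alder leg.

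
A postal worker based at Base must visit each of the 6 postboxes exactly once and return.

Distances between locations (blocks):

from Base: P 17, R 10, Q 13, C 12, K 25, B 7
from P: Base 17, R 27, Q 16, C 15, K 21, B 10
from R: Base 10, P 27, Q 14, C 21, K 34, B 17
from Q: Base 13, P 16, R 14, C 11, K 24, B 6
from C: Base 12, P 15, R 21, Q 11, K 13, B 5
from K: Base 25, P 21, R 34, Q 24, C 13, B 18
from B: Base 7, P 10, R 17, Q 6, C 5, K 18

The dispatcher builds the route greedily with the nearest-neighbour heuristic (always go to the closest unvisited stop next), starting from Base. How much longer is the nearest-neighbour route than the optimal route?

From Base: B=7, R=10, C=12, Q=13, P=17, K=25 → choose B (7).
From B: C=5, Q=6, P=10, R=17, K=18 → choose C (5).
From C: Q=11, K=13, P=15, R=21 → choose Q (11).
From Q: R=14, P=16, K=24 → choose R (14).
From R: P=27, K=34 → choose P (27).
From P: K=21 → choose K (21).
NN route Base → B → C → Q → R → P → K → Base costs 110.
Optimal: Base → P → K → C → B → Q → R → Base costs 86 (by enumerating all 360 distinct tours).
Excess = 110 − 86 = 24.

Excess over optimum: 24 blocks.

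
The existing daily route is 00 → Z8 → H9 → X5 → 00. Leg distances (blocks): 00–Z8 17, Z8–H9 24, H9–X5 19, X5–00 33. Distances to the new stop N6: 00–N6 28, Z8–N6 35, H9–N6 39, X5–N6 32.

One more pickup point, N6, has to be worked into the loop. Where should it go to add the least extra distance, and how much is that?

Insertion cost between consecutive stops i–j is d(i,N6) + d(N6,j) − d(i,j):
  between 00 and Z8: 28 + 35 − 17 = 46
  between Z8 and H9: 35 + 39 − 24 = 50
  between H9 and X5: 39 + 32 − 19 = 52
  between X5 and 00: 32 + 28 − 33 = 27
Cheapest insertion is between X5 and 00, adding 27.
New total = 93 + 27 = 120.

Minimum extra distance: 27 blocks, inserting N6 between X5 and 00.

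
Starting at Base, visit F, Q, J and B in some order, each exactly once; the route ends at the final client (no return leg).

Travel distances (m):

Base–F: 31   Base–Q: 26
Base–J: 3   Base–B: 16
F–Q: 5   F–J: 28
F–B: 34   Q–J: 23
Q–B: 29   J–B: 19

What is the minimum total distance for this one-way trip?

Minimum one-way distance = 56 m.

There are 4! = 24 possible orderings.
Base → F → Q → J → B: 31+5+23+19 = 78
Base → F → Q → B → J: 31+5+29+19 = 84
Base → F → J → Q → B: 31+28+23+29 = 111
Base → F → J → B → Q: 31+28+19+29 = 107
Base → F → B → Q → J: 31+34+29+23 = 117
Base → F → B → J → Q: 31+34+19+23 = 107
Base → Q → F → J → B: 26+5+28+19 = 78
Base → Q → F → B → J: 26+5+34+19 = 84
Base → Q → J → F → B: 26+23+28+34 = 111
Base → Q → J → B → F: 26+23+19+34 = 102
Base → Q → B → F → J: 26+29+34+28 = 117
Base → Q → B → J → F: 26+29+19+28 = 102
Base → J → F → Q → B: 3+28+5+29 = 65
Base → J → F → B → Q: 3+28+34+29 = 94
… (10 more)
Base → J → B → Q → F: 3+19+29+5 = 56  ← best
The minimum is 56.
One shortest path: Base → J → B → Q → F.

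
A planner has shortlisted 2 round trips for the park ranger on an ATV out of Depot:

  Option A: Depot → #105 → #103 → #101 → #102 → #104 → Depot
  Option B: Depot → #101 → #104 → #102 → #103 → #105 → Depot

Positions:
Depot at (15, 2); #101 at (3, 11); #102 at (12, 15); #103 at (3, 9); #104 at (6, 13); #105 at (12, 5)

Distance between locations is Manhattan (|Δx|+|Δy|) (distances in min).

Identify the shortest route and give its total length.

Option A: 6 + 13 + 2 + 13 + 8 + 20 = 62
Option B: 21 + 5 + 8 + 15 + 13 + 6 = 68

62 min — Option A is the shortest.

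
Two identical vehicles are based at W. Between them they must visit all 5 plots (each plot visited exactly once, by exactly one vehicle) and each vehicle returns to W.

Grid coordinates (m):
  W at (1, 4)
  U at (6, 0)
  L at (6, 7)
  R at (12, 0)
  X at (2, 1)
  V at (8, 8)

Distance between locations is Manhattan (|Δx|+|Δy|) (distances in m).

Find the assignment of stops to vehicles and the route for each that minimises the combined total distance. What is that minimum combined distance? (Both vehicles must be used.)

Minimum combined distance: 46 m.

Try each way of splitting the stops between the two vehicles (each non-empty) and, for each split, find the best tour for each vehicle:
  {U} + {L, R, X, V}: 18 + 38 = 56
  {L} + {U, R, X, V}: 16 + 38 = 54
  {U, L} + {R, X, V}: 24 + 38 = 62
  {R} + {U, L, X, V}: 30 + 30 = 60
  {U, R} + {L, X, V}: 30 + 28 = 58
  {L, R} + {U, X, V}: 36 + 30 = 66
  … (15 splits in total)
  {X} + {U, L, R, V}: 8 + 38 = 46  ← best
Best: vehicle 1 W → X → W = 8; vehicle 2 W → U → R → V → L → W = 38; combined 46.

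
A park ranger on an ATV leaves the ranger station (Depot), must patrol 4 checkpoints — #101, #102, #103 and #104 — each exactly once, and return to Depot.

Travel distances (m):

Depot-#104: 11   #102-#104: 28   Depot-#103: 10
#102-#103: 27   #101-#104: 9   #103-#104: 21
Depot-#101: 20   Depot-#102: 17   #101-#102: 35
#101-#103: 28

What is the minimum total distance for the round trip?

With 4 stops there are 4!/2 = 12 distinct round trips (a route and its reverse cost the same).
Depot → #101 → #102 → #103 → #104 → Depot: 20+35+27+21+11 = 114
Depot → #101 → #102 → #104 → #103 → Depot: 20+35+28+21+10 = 114
Depot → #101 → #103 → #102 → #104 → Depot: 20+28+27+28+11 = 114
Depot → #101 → #103 → #104 → #102 → Depot: 20+28+21+28+17 = 114
Depot → #101 → #104 → #102 → #103 → Depot: 20+9+28+27+10 = 94
Depot → #101 → #104 → #103 → #102 → Depot: 20+9+21+27+17 = 94
Depot → #102 → #101 → #103 → #104 → Depot: 17+35+28+21+11 = 112
Depot → #102 → #101 → #104 → #103 → Depot: 17+35+9+21+10 = 92
Depot → #102 → #103 → #101 → #104 → Depot: 17+27+28+9+11 = 92
Depot → #102 → #104 → #101 → #103 → Depot: 17+28+9+28+10 = 92
Depot → #103 → #101 → #102 → #104 → Depot: 10+28+35+28+11 = 112
Depot → #103 → #102 → #101 → #104 → Depot: 10+27+35+9+11 = 92
The minimum is 92.
One optimal route: Depot → #102 → #101 → #104 → #103 → Depot (or its reverse).

92 m — the shortest possible round trip.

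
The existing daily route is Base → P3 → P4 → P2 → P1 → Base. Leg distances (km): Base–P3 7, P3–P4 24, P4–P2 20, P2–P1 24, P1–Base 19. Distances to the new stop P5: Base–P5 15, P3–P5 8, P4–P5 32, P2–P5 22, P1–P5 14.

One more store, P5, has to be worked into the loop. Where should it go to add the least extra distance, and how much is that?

Insertion cost between consecutive stops i–j is d(i,P5) + d(P5,j) − d(i,j):
  between Base and P3: 15 + 8 − 7 = 16
  between P3 and P4: 8 + 32 − 24 = 16
  between P4 and P2: 32 + 22 − 20 = 34
  between P2 and P1: 22 + 14 − 24 = 12
  between P1 and Base: 14 + 15 − 19 = 10
Cheapest insertion is between P1 and Base, adding 10.
New total = 94 + 10 = 104.

Adding 10 km by placing P5 on the P1–Base leg.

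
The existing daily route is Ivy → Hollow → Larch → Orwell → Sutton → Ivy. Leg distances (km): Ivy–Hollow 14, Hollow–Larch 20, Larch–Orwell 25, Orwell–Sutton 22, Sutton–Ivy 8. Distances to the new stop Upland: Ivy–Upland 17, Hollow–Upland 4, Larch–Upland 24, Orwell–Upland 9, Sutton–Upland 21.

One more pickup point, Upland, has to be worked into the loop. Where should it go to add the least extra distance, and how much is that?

Insertion cost between consecutive stops i–j is d(i,Upland) + d(Upland,j) − d(i,j):
  between Ivy and Hollow: 17 + 4 − 14 = 7
  between Hollow and Larch: 4 + 24 − 20 = 8
  between Larch and Orwell: 24 + 9 − 25 = 8
  between Orwell and Sutton: 9 + 21 − 22 = 8
  between Sutton and Ivy: 21 + 17 − 8 = 30
Cheapest insertion is between Ivy and Hollow, adding 7.
New total = 89 + 7 = 96.

Minimum extra distance: 7 km, inserting Upland between Ivy and Hollow.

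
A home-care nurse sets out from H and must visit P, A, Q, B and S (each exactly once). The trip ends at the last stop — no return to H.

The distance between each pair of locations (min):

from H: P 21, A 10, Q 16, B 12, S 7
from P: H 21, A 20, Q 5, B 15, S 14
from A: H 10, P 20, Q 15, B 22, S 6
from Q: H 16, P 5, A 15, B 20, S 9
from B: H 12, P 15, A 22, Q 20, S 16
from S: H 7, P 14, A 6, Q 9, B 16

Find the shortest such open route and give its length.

Minimum one-way distance = 45 min.

There are 5! = 120 possible orderings.
H - P - A - Q - B - S: 21+20+15+20+16 = 92
H - P - A - Q - S - B: 21+20+15+9+16 = 81
H - P - A - B - Q - S: 21+20+22+20+9 = 92
H - P - A - B - S - Q: 21+20+22+16+9 = 88
H - P - A - S - Q - B: 21+20+6+9+20 = 76
H - P - A - S - B - Q: 21+20+6+16+20 = 83
H - P - Q - A - B - S: 21+5+15+22+16 = 79
H - P - Q - A - S - B: 21+5+15+6+16 = 63
H - P - Q - B - A - S: 21+5+20+22+6 = 74
H - P - Q - B - S - A: 21+5+20+16+6 = 68
H - P - Q - S - A - B: 21+5+9+6+22 = 63
H - P - Q - S - B - A: 21+5+9+16+22 = 73
H - P - B - A - Q - S: 21+15+22+15+9 = 82
H - P - B - A - S - Q: 21+15+22+6+9 = 73
… (106 more)
H - A - S - Q - P - B: 10+6+9+5+15 = 45  ← best
The minimum is 45.
One shortest path: H → A → S → Q → P → B.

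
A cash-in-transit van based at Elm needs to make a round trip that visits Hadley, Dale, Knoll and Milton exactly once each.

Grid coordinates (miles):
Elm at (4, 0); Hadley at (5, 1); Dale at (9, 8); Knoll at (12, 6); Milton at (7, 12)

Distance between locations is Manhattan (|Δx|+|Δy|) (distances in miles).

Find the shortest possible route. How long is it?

Elm-Hadley-Dale-Knoll-Milton-Elm: 2+11+5+11+15 = 44
Elm-Hadley-Dale-Milton-Knoll-Elm: 2+11+6+11+14 = 44
Elm-Hadley-Knoll-Dale-Milton-Elm: 2+12+5+6+15 = 40
Elm-Hadley-Knoll-Milton-Dale-Elm: 2+12+11+6+13 = 44
Elm-Hadley-Milton-Dale-Knoll-Elm: 2+13+6+5+14 = 40
Elm-Hadley-Milton-Knoll-Dale-Elm: 2+13+11+5+13 = 44
Elm-Dale-Hadley-Knoll-Milton-Elm: 13+11+12+11+15 = 62
Elm-Dale-Hadley-Milton-Knoll-Elm: 13+11+13+11+14 = 62
Elm-Dale-Knoll-Hadley-Milton-Elm: 13+5+12+13+15 = 58
Elm-Dale-Milton-Hadley-Knoll-Elm: 13+6+13+12+14 = 58
Elm-Knoll-Hadley-Dale-Milton-Elm: 14+12+11+6+15 = 58
Elm-Knoll-Dale-Hadley-Milton-Elm: 14+5+11+13+15 = 58
The minimum is 40.
One optimal route: Elm → Hadley → Knoll → Dale → Milton → Elm (or its reverse).

Shortest round trip = 40 miles.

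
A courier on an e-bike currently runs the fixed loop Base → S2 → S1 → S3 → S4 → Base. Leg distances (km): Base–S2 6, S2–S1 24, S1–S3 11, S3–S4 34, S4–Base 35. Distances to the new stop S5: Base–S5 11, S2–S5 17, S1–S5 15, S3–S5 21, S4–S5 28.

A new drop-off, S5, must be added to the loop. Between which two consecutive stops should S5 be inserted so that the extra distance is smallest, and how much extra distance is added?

Adding 4 km by placing S5 on the S4–Base leg.

Insertion cost between consecutive stops i–j is d(i,S5) + d(S5,j) − d(i,j):
  between Base and S2: 11 + 17 − 6 = 22
  between S2 and S1: 17 + 15 − 24 = 8
  between S1 and S3: 15 + 21 − 11 = 25
  between S3 and S4: 21 + 28 − 34 = 15
  between S4 and Base: 28 + 11 − 35 = 4
Cheapest insertion is between S4 and Base, adding 4.
New total = 110 + 4 = 114.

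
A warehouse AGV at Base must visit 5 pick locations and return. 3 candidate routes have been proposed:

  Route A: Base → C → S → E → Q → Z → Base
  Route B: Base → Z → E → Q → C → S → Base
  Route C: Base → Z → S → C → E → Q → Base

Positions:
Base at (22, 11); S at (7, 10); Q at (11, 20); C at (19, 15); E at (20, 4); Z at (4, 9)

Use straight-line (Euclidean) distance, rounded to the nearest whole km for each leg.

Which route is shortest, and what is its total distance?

Route A: 5 + 13 + 14 + 18 + 13 + 18 = 81
Route B: 18 + 17 + 18 + 9 + 13 + 15 = 90
Route C: 18 + 3 + 13 + 11 + 18 + 14 = 77

77 km — Route C is the shortest.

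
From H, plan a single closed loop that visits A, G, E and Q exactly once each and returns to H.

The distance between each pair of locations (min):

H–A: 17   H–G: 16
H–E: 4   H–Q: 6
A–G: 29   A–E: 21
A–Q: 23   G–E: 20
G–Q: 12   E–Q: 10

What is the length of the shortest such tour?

With 4 stops there are 4!/2 = 12 distinct round trips (a route and its reverse cost the same).
H-A-G-E-Q-H: 17+29+20+10+6 = 82
H-A-G-Q-E-H: 17+29+12+10+4 = 72
H-A-E-G-Q-H: 17+21+20+12+6 = 76
H-A-E-Q-G-H: 17+21+10+12+16 = 76
H-A-Q-G-E-H: 17+23+12+20+4 = 76
H-A-Q-E-G-H: 17+23+10+20+16 = 86
H-G-A-E-Q-H: 16+29+21+10+6 = 82
H-G-A-Q-E-H: 16+29+23+10+4 = 82
H-G-E-A-Q-H: 16+20+21+23+6 = 86
H-G-Q-A-E-H: 16+12+23+21+4 = 76
H-E-A-G-Q-H: 4+21+29+12+6 = 72
H-E-G-A-Q-H: 4+20+29+23+6 = 82
The minimum is 72.
One optimal route: H → A → G → Q → E → H (or its reverse).

72 min — the shortest possible round trip.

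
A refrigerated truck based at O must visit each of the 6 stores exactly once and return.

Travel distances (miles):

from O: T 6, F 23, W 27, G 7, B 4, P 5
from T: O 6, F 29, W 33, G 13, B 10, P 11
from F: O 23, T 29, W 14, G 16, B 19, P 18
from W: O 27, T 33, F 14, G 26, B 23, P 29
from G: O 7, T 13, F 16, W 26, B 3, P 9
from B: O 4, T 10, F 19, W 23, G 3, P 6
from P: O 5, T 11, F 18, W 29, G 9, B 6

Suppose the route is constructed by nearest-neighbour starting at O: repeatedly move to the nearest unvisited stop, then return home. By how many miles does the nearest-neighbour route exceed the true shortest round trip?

From O: B=4, P=5, T=6, G=7, F=23, W=27 → choose B (4).
From B: G=3, P=6, T=10, F=19, W=23 → choose G (3).
From G: P=9, T=13, F=16, W=26 → choose P (9).
From P: T=11, F=18, W=29 → choose T (11).
From T: F=29, W=33 → choose F (29).
From F: W=14 → choose W (14).
NN route O → B → G → P → T → F → W → O costs 97.
Optimal: O → T → G → B → W → F → P → O costs 82 (by enumerating all 360 distinct tours).
Excess = 97 − 82 = 15.

Excess over optimum: 15 miles.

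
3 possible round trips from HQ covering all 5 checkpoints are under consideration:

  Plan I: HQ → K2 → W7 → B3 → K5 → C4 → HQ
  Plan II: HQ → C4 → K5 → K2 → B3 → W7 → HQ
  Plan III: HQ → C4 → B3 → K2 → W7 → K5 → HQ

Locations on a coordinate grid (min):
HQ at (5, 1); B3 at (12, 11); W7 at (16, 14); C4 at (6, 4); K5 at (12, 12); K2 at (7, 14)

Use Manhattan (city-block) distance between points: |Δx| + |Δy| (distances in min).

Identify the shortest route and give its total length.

50 min — Plan I is the shortest.

Plan I: 15 + 9 + 7 + 1 + 14 + 4 = 50
Plan II: 4 + 14 + 7 + 8 + 7 + 24 = 64
Plan III: 4 + 13 + 8 + 9 + 6 + 18 = 58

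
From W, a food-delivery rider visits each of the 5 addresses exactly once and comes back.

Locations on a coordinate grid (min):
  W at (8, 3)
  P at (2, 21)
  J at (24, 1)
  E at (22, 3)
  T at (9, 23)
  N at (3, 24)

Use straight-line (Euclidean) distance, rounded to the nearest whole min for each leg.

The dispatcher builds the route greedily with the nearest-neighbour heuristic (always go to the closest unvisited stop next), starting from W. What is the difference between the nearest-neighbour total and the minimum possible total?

From W: E=14, J=16, P=19, T=20, N=22 → choose E (14).
From E: J=3, T=24, P=27, N=28 → choose J (3).
From J: T=27, P=30, N=31 → choose T (27).
From T: N=6, P=7 → choose N (6).
From N: P=3 → choose P (3).
NN route W → E → J → T → N → P → W costs 72.
Optimal: W → P → N → T → E → J → W costs 71 (by enumerating all 60 distinct tours).
Excess = 72 − 71 = 1.

1 min longer than the optimal tour.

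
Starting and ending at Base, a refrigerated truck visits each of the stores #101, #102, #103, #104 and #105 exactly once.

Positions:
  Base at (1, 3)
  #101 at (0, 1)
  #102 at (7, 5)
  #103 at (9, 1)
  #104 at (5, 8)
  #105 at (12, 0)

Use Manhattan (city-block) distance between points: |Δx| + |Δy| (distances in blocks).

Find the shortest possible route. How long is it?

Minimum total distance: 40 blocks.

Base - #101 - #102 - #103 - #104 - #105 - Base: 3+11+6+11+15+14 = 60
Base - #101 - #102 - #103 - #105 - #104 - Base: 3+11+6+4+15+9 = 48
Base - #101 - #102 - #104 - #103 - #105 - Base: 3+11+5+11+4+14 = 48
Base - #101 - #102 - #104 - #105 - #103 - Base: 3+11+5+15+4+10 = 48
Base - #101 - #102 - #105 - #103 - #104 - Base: 3+11+10+4+11+9 = 48
Base - #101 - #102 - #105 - #104 - #103 - Base: 3+11+10+15+11+10 = 60
Base - #101 - #103 - #102 - #104 - #105 - Base: 3+9+6+5+15+14 = 52
Base - #101 - #103 - #102 - #105 - #104 - Base: 3+9+6+10+15+9 = 52
Base - #101 - #103 - #104 - #102 - #105 - Base: 3+9+11+5+10+14 = 52
Base - #101 - #103 - #104 - #105 - #102 - Base: 3+9+11+15+10+8 = 56
Base - #101 - #103 - #105 - #102 - #104 - Base: 3+9+4+10+5+9 = 40
Base - #101 - #103 - #105 - #104 - #102 - Base: 3+9+4+15+5+8 = 44
Base - #101 - #104 - #102 - #103 - #105 - Base: 3+12+5+6+4+14 = 44
Base - #101 - #104 - #102 - #105 - #103 - Base: 3+12+5+10+4+10 = 44
… (46 more)
The minimum is 40.
One optimal route: Base → #101 → #103 → #105 → #102 → #104 → Base (or its reverse).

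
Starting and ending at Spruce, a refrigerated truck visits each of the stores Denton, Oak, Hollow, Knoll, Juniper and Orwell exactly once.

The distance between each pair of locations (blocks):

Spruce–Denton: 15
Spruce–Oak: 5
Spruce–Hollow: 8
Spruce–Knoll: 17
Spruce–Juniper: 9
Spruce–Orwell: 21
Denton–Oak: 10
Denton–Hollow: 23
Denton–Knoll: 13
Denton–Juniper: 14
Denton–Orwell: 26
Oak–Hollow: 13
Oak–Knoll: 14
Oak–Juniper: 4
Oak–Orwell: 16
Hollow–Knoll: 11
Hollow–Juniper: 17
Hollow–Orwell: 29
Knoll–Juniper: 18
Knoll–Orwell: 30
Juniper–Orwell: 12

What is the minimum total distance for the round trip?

Minimum total distance: 79 blocks.

There are 360 distinct closed tours to check (reversals are equivalent).
Spruce→Denton→Oak→Hollow→Knoll→Juniper→Orwell→Spruce: 15+10+13+11+18+12+21 = 100
Spruce→Denton→Oak→Hollow→Knoll→Orwell→Juniper→Spruce: 15+10+13+11+30+12+9 = 100
Spruce→Denton→Oak→Hollow→Juniper→Knoll→Orwell→Spruce: 15+10+13+17+18+30+21 = 124
Spruce→Denton→Oak→Hollow→Juniper→Orwell→Knoll→Spruce: 15+10+13+17+12+30+17 = 114
Spruce→Denton→Oak→Hollow→Orwell→Knoll→Juniper→Spruce: 15+10+13+29+30+18+9 = 124
Spruce→Denton→Oak→Hollow→Orwell→Juniper→Knoll→Spruce: 15+10+13+29+12+18+17 = 114
Spruce→Denton→Oak→Knoll→Hollow→Juniper→Orwell→Spruce: 15+10+14+11+17+12+21 = 100
Spruce→Denton→Oak→Knoll→Hollow→Orwell→Juniper→Spruce: 15+10+14+11+29+12+9 = 100
… (352 more)
Spruce→Oak→Juniper→Orwell→Denton→Knoll→Hollow→Spruce: 5+4+12+26+13+11+8 = 79  ← best
The minimum is 79.
One optimal route: Spruce → Oak → Juniper → Orwell → Denton → Knoll → Hollow → Spruce (or its reverse).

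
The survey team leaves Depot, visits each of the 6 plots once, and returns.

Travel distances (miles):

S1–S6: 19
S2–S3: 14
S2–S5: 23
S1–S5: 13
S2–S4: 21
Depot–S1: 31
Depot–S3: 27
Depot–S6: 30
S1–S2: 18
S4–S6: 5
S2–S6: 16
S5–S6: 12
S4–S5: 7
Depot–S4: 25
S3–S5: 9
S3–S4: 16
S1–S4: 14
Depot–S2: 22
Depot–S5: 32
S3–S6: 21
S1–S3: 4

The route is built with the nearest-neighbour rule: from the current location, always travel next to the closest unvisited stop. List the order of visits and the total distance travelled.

From Depot: distances to unvisited — S2=22, S4=25, S3=27, S6=30, S1=31, S5=32. Nearest is S2 (22).
From S2: distances to unvisited — S3=14, S6=16, S1=18, S4=21, S5=23. Nearest is S3 (14).
From S3: distances to unvisited — S1=4, S5=9, S4=16, S6=21. Nearest is S1 (4).
From S1: distances to unvisited — S5=13, S4=14, S6=19. Nearest is S5 (13).
From S5: distances to unvisited — S4=7, S6=12. Nearest is S4 (7).
From S4: distances to unvisited — S6=5. Nearest is S6 (5).
Return S6→Depot: 30.
Total = 22 + 14 + 4 + 13 + 7 + 5 + 30 = 95.

95 miles along Depot → S2 → S3 → S1 → S5 → S4 → S6 → Depot.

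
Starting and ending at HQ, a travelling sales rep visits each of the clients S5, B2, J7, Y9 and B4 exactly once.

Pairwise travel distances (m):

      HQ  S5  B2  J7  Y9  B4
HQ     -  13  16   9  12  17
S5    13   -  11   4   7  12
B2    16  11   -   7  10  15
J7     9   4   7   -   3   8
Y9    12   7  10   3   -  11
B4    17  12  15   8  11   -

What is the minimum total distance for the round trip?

With 5 stops there are 5!/2 = 60 distinct round trips (a route and its reverse cost the same).
HQ - S5 - B2 - J7 - Y9 - B4 - HQ: 13+11+7+3+11+17 = 62
HQ - S5 - B2 - J7 - B4 - Y9 - HQ: 13+11+7+8+11+12 = 62
HQ - S5 - B2 - Y9 - J7 - B4 - HQ: 13+11+10+3+8+17 = 62
HQ - S5 - B2 - Y9 - B4 - J7 - HQ: 13+11+10+11+8+9 = 62
HQ - S5 - B2 - B4 - J7 - Y9 - HQ: 13+11+15+8+3+12 = 62
HQ - S5 - B2 - B4 - Y9 - J7 - HQ: 13+11+15+11+3+9 = 62
HQ - S5 - J7 - B2 - Y9 - B4 - HQ: 13+4+7+10+11+17 = 62
HQ - S5 - J7 - B2 - B4 - Y9 - HQ: 13+4+7+15+11+12 = 62
HQ - S5 - J7 - Y9 - B2 - B4 - HQ: 13+4+3+10+15+17 = 62
HQ - S5 - J7 - Y9 - B4 - B2 - HQ: 13+4+3+11+15+16 = 62
HQ - S5 - J7 - B4 - B2 - Y9 - HQ: 13+4+8+15+10+12 = 62
HQ - S5 - J7 - B4 - Y9 - B2 - HQ: 13+4+8+11+10+16 = 62
HQ - S5 - Y9 - B2 - J7 - B4 - HQ: 13+7+10+7+8+17 = 62
HQ - S5 - Y9 - B2 - B4 - J7 - HQ: 13+7+10+15+8+9 = 62
… (46 more)
The minimum is 62.
One optimal route: HQ → S5 → B2 → J7 → Y9 → B4 → HQ (or its reverse).

Minimum total distance: 62 m.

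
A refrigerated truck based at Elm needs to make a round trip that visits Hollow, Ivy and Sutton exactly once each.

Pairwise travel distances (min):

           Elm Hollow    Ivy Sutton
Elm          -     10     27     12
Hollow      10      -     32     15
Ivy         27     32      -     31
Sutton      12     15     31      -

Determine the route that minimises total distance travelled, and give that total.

With 3 stops there are 3!/2 = 3 distinct round trips (a route and its reverse cost the same).
Elm - Hollow - Ivy - Sutton - Elm: 10+32+31+12 = 85
Elm - Hollow - Sutton - Ivy - Elm: 10+15+31+27 = 83
Elm - Ivy - Hollow - Sutton - Elm: 27+32+15+12 = 86
The minimum is 83.
One optimal route: Elm → Hollow → Sutton → Ivy → Elm (or its reverse).

83 min — the shortest possible round trip.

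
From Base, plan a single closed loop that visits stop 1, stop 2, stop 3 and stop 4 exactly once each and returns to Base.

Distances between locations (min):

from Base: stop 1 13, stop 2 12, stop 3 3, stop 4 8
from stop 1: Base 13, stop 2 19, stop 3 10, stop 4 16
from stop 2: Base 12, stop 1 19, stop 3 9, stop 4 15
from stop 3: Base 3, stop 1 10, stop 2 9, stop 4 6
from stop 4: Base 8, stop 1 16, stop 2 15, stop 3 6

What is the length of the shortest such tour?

Minimum total distance: 55 min.

Base → stop 1 → stop 2 → stop 3 → stop 4 → Base: 13+19+9+6+8 = 55
Base → stop 1 → stop 2 → stop 4 → stop 3 → Base: 13+19+15+6+3 = 56
Base → stop 1 → stop 3 → stop 2 → stop 4 → Base: 13+10+9+15+8 = 55
Base → stop 1 → stop 3 → stop 4 → stop 2 → Base: 13+10+6+15+12 = 56
Base → stop 1 → stop 4 → stop 2 → stop 3 → Base: 13+16+15+9+3 = 56
Base → stop 1 → stop 4 → stop 3 → stop 2 → Base: 13+16+6+9+12 = 56
Base → stop 2 → stop 1 → stop 3 → stop 4 → Base: 12+19+10+6+8 = 55
Base → stop 2 → stop 1 → stop 4 → stop 3 → Base: 12+19+16+6+3 = 56
Base → stop 2 → stop 3 → stop 1 → stop 4 → Base: 12+9+10+16+8 = 55
Base → stop 2 → stop 4 → stop 1 → stop 3 → Base: 12+15+16+10+3 = 56
Base → stop 3 → stop 1 → stop 2 → stop 4 → Base: 3+10+19+15+8 = 55
Base → stop 3 → stop 2 → stop 1 → stop 4 → Base: 3+9+19+16+8 = 55
The minimum is 55.
One optimal route: Base → stop 1 → stop 2 → stop 3 → stop 4 → Base (or its reverse).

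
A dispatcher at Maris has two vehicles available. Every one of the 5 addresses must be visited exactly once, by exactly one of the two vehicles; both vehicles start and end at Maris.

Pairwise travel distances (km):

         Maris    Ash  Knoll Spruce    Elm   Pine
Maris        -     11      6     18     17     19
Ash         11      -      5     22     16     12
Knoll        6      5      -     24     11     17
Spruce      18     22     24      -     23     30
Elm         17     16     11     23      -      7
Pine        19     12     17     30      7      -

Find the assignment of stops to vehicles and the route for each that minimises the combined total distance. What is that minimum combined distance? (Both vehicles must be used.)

Try each way of splitting the stops between the two vehicles (each non-empty) and, for each split, find the best tour for each vehicle:
  {Ash} + {Knoll, Spruce, Elm, Pine}: 22 + 71 = 93
  {Knoll} + {Ash, Spruce, Elm, Pine}: 12 + 71 = 83
  {Ash, Knoll} + {Spruce, Elm, Pine}: 22 + 67 = 89
  {Spruce} + {Ash, Knoll, Elm, Pine}: 36 + 47 = 83
  {Ash, Spruce} + {Knoll, Elm, Pine}: 51 + 43 = 94
  {Knoll, Spruce} + {Ash, Elm, Pine}: 48 + 47 = 95
  … (15 splits in total)
Best: vehicle 1 Maris → Knoll → Maris = 12; vehicle 2 Maris → Ash → Pine → Elm → Spruce → Maris = 71; combined 83.

Minimum combined distance: 83 km.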